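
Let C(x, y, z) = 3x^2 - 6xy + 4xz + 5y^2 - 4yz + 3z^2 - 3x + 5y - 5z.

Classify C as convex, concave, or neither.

C is quadratic, so its Hessian is the constant matrix H = [[6, -6, 4], [-6, 10, -4], [4, -4, 6]].
Leading principal minors: 6, 24, 80.
All positive ⇒ H ≻ 0 ⇒ convex.

convex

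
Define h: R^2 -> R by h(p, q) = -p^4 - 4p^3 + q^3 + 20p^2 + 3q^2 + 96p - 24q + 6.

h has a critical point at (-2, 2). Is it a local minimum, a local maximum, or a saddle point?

The mixed partial ∂²h/∂p∂q is 0, so the Hessian at any point is diag(h_pp, h_qq) = diag(4(-3p^2 - 6p + 10), 6(q + 1)).
At (-2, 2): H = diag(40, 18).
Both eigenvalues are positive, so H is positive definite: a local minimum.

local minimum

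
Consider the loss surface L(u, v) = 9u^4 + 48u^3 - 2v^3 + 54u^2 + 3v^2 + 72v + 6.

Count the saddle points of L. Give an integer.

3

L separates as a function of u plus a function of v, so ∇L=0 decouples.
∂L/∂u = 36u(u + 1)(u + 3) = 0 at u ∈ {-3, -1, 0}; ∂L/∂v = -6(v - 4)(v + 3) = 0 at v ∈ {-3, 4}.
The Hessian is diagonal: diag(L_uu, L_vv). Second derivatives: L_uu(-3)=216, L_uu(-1)=-72, L_uu(0)=108; L_vv(-3)=42, L_vv(4)=-42.
Saddle points occur where the two diagonal entries have opposite signs: (-3, 4), (-1, -3), (0, 4). Count: 3.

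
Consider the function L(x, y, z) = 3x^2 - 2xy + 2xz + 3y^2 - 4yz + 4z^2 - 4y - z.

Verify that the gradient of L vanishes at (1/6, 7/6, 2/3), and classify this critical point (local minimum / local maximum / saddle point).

local minimum

∇L = (6x - 2y + 2z, -2x + 6y - 4z - 4, 2x - 4y + 8z - 1); substituting (1/6, 7/6, 2/3) gives ∇L = (0, 0, 0), so (1/6, 7/6, 2/3) is indeed a critical point.
The Hessian is constant: H = [[6, -2, 2], [-2, 6, -4], [2, -4, 8]].
Leading principal minors: Δ₁ = 6, Δ₂ = 32, Δ₃ = 168.
All leading minors are positive, so H is positive definite: a local minimum.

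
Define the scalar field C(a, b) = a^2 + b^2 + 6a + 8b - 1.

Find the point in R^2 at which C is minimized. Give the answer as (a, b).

(-3, -4)

C(a,b) separates as P(a) + Q(b) − 1, so its minimum is min P + min Q − 1.
P'(a) = 2a + 6 vanishes at a ∈ {-3}; Q'(b) = 2b + 8 vanishes at b ∈ {-4}.
Local minima of P (where P''>0): P(-3)=-9. Local minima of Q: Q(-4)=-16.
So the global minimum of C is P(-3) + Q(-4) − 1 = -9 − 16 − 1 = -26, attained at (-3, -4).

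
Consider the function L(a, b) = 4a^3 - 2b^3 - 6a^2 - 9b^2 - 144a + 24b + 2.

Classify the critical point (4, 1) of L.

saddle point

The mixed partial ∂²L/∂a∂b is 0, so the Hessian at any point is diag(L_aa, L_bb) = diag(12(2a - 1), -6(2b + 3)).
At (4, 1): H = diag(84, -30).
The eigenvalues have opposite signs, so H is indefinite: a saddle point.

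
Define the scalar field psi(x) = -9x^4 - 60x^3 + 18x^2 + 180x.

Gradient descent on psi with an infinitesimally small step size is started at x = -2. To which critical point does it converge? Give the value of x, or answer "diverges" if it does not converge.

psi'(x) = -36(x - 1)(x + 1)(x + 5), so psi'(-2) = -324.
Gradient descent moves in the -psi' direction, i.e. x is increasing.
The nearest critical point in that direction is x = -1, where psi'' = 288 > 0 (a local minimum). The iterate converges there.

-1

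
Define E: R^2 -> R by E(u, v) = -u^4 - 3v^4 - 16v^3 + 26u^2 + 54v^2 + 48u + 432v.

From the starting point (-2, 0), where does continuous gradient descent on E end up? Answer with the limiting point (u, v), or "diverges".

(-1, -3)

E is separable, so gradient descent decouples: u follows -∂E/∂u, v follows -∂E/∂v.
∂E/∂u = -4(u - 4)(u + 1)(u + 3); at u=-2 this is -24, so u increases.
∂E/∂v = -12(v - 3)(v + 3)(v + 4); at v=0 this is 432, so v decreases.
u converges to its nearest critical value -1 (a local min of the u-part); v converges to -3. The iterate converges to (-1, -3).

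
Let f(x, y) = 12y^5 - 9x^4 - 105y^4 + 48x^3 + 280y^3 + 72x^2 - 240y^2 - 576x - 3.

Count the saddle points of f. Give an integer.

6

f separates as a function of x plus a function of y, so ∇f=0 decouples.
∂f/∂x = -36(x - 4)(x - 2)(x + 2) = 0 at x ∈ {-2, 2, 4}; ∂f/∂y = 60y(y - 4)(y - 2)(y - 1) = 0 at y ∈ {0, 1, 2, 4}.
The Hessian is diagonal: diag(f_xx, f_yy). Second derivatives: f_xx(-2)=-864, f_xx(2)=288, f_xx(4)=-432; f_yy(0)=-480, f_yy(1)=180, f_yy(2)=-240, f_yy(4)=1440.
Saddle points occur where the two diagonal entries have opposite signs: (-2, 1), (-2, 4), (2, 0), (2, 2), (4, 1), (4, 4). Count: 6.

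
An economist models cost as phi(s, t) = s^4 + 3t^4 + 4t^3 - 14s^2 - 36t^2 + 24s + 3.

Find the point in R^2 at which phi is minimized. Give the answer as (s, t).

phi(s,t) separates as P(s) + Q(t) + 3, so its minimum is min P + min Q + 3.
P'(s) = 4(s - 2)(s - 1)(s + 3) vanishes at s ∈ {-3, 1, 2}; Q'(t) = 12t(t - 2)(t + 3) vanishes at t ∈ {-3, 0, 2}.
Local minima of P (where P''>0): P(-3)=-117, P(2)=8. Local minima of Q: Q(-3)=-189, Q(2)=-64.
So the global minimum of phi is P(-3) + Q(-3) + 3 = -117 − 189 + 3 = -303, attained at (-3, -3).

(-3, -3)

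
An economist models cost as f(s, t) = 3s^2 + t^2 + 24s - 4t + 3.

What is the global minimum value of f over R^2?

f(s,t) separates as P(s) + Q(t) + 3, so its minimum is min P + min Q + 3.
P'(s) = 6s + 24 vanishes at s ∈ {-4}; Q'(t) = 2(t - 2) vanishes at t ∈ {2}.
Local minima of P (where P''>0): P(-4)=-48. Local minima of Q: Q(2)=-4.
So the global minimum of f is P(-4) + Q(2) + 3 = -48 − 4 + 3 = -49, attained at (-4, 2).

-49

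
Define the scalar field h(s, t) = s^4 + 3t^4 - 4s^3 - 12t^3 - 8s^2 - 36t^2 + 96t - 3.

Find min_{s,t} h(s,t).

-323

h(s,t) separates as P(s) + Q(t) − 3, so its minimum is min P + min Q − 3.
P'(s) = 4s(s - 4)(s + 1) vanishes at s ∈ {-1, 0, 4}; Q'(t) = 12(t - 4)(t - 1)(t + 2) vanishes at t ∈ {-2, 1, 4}.
Local minima of P (where P''>0): P(-1)=-3, P(4)=-128. Local minima of Q: Q(-2)=-192, Q(4)=-192.
So the global minimum of h is P(4) + Q(-2) − 3 = -128 − 192 − 3 = -323, attained at (4, -2).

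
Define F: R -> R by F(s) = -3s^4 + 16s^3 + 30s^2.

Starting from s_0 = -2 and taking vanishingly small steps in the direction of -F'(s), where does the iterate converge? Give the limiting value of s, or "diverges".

diverges

F'(s) = -12s(s - 5)(s + 1), so F'(-2) = 168.
Gradient descent moves in the -F' direction, i.e. s is decreasing.
There is no critical point below s=-2, and F' keeps the same sign, so the iterate runs off to −∞.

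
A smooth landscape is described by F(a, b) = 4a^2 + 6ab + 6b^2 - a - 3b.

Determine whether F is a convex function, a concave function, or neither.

F is quadratic, so its Hessian is the constant matrix H = [[8, 6], [6, 12]].
det(H) = 60, tr(H) = 20.
det(H) > 0 and tr(H) > 0, so H is positive definite everywhere: convex.

convex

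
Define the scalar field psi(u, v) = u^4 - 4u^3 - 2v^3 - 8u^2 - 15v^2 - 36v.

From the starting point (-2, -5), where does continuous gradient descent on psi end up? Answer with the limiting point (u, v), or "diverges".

psi is separable, so gradient descent decouples: u follows -∂psi/∂u, v follows -∂psi/∂v.
∂psi/∂u = 4u(u - 4)(u + 1); at u=-2 this is -48, so u increases.
∂psi/∂v = -6(v + 2)(v + 3); at v=-5 this is -36, so v increases.
u converges to its nearest critical value -1 (a local min of the u-part); v converges to -3. The iterate converges to (-1, -3).

(-1, -3)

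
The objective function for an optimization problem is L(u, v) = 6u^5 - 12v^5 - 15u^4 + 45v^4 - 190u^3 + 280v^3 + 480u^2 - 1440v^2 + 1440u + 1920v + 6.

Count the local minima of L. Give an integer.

L separates as a function of u plus a function of v, so ∇L=0 decouples.
∂L/∂u = 30(u - 4)(u - 3)(u + 1)(u + 4) = 0 at u ∈ {-4, -1, 3, 4}; ∂L/∂v = -60(v - 4)(v - 2)(v - 1)(v + 4) = 0 at v ∈ {-4, 1, 2, 4}.
The Hessian is diagonal: diag(L_uu, L_vv). Second derivatives: L_uu(-4)=-5040, L_uu(-1)=1800, L_uu(3)=-840, L_uu(4)=1200; L_vv(-4)=14400, L_vv(1)=-900, L_vv(2)=720, L_vv(4)=-2880.
Local minima occur where both diagonal entries positive: (-1, -4), (-1, 2), (4, -4), (4, 2). Count: 4.

4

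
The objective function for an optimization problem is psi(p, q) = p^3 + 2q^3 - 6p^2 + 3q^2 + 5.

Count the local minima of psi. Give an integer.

psi separates as a function of p plus a function of q, so ∇psi=0 decouples.
∂psi/∂p = 3p(p - 4) = 0 at p ∈ {0, 4}; ∂psi/∂q = 6q(q + 1) = 0 at q ∈ {-1, 0}.
The Hessian is diagonal: diag(psi_pp, psi_qq). Second derivatives: psi_pp(0)=-12, psi_pp(4)=12; psi_qq(-1)=-6, psi_qq(0)=6.
Local minima occur where both diagonal entries positive: (4, 0). Count: 1.

1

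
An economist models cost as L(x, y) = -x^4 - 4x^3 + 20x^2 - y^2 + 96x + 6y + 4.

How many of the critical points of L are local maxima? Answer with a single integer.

L separates as a function of x plus a function of y, so ∇L=0 decouples.
∂L/∂x = -4(x - 3)(x + 2)(x + 4) = 0 at x ∈ {-4, -2, 3}; ∂L/∂y = -2(y - 3) = 0 at y ∈ {3}.
The Hessian is diagonal: diag(L_xx, L_yy). Second derivatives: L_xx(-4)=-56, L_xx(-2)=40, L_xx(3)=-140; L_yy(3)=-2.
Local maxima occur where both diagonal entries negative: (-4, 3), (3, 3). Count: 2.

2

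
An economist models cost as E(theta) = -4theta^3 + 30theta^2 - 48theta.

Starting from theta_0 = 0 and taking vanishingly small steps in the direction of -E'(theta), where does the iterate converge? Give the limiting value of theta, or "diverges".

E'(theta) = -12(theta - 4)(theta - 1), so E'(0) = -48.
Gradient descent moves in the -E' direction, i.e. theta is increasing.
The nearest critical point in that direction is theta = 1, where E'' = 36 > 0 (a local minimum). The iterate converges there.

1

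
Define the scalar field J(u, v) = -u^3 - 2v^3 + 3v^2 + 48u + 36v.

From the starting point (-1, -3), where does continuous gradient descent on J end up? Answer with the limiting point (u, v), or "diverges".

J is separable, so gradient descent decouples: u follows -∂J/∂u, v follows -∂J/∂v.
∂J/∂u = -3(u - 4)(u + 4); at u=-1 this is 45, so u decreases.
∂J/∂v = -6(v - 3)(v + 2); at v=-3 this is -36, so v increases.
u converges to its nearest critical value -4 (a local min of the u-part); v converges to -2. The iterate converges to (-4, -2).

(-4, -2)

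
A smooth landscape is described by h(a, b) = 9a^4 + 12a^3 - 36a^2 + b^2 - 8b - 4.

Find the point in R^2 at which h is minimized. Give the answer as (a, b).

(-2, 4)

h(a,b) separates as P(a) + Q(b) − 4, so its minimum is min P + min Q − 4.
P'(a) = 36a(a - 1)(a + 2) vanishes at a ∈ {-2, 0, 1}; Q'(b) = 2b - 8 vanishes at b ∈ {4}.
Local minima of P (where P''>0): P(-2)=-96, P(1)=-15. Local minima of Q: Q(4)=-16.
So the global minimum of h is P(-2) + Q(4) − 4 = -96 − 16 − 4 = -116, attained at (-2, 4).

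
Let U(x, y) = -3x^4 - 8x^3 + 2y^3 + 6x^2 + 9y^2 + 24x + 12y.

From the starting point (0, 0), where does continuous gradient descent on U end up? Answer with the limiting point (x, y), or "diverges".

(-1, -1)

U is separable, so gradient descent decouples: x follows -∂U/∂x, y follows -∂U/∂y.
∂U/∂x = -12(x - 1)(x + 1)(x + 2); at x=0 this is 24, so x decreases.
∂U/∂y = 6(y + 1)(y + 2); at y=0 this is 12, so y decreases.
x converges to its nearest critical value -1 (a local min of the x-part); y converges to -1. The iterate converges to (-1, -1).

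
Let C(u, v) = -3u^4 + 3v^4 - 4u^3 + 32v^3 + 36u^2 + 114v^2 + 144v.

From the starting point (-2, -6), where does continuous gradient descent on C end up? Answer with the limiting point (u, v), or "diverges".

(0, -4)

C is separable, so gradient descent decouples: u follows -∂C/∂u, v follows -∂C/∂v.
∂C/∂u = -12u(u - 2)(u + 3); at u=-2 this is -96, so u increases.
∂C/∂v = 12(v + 1)(v + 3)(v + 4); at v=-6 this is -360, so v increases.
u converges to its nearest critical value 0 (a local min of the u-part); v converges to -4. The iterate converges to (0, -4).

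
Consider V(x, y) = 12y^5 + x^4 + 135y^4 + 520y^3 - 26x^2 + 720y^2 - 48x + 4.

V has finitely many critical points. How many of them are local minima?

V separates as a function of x plus a function of y, so ∇V=0 decouples.
∂V/∂x = 4(x - 4)(x + 1)(x + 3) = 0 at x ∈ {-3, -1, 4}; ∂V/∂y = 60y(y + 2)(y + 3)(y + 4) = 0 at y ∈ {-4, -3, -2, 0}.
The Hessian is diagonal: diag(V_xx, V_yy). Second derivatives: V_xx(-3)=56, V_xx(-1)=-40, V_xx(4)=140; V_yy(-4)=-480, V_yy(-3)=180, V_yy(-2)=-240, V_yy(0)=1440.
Local minima occur where both diagonal entries positive: (-3, -3), (-3, 0), (4, -3), (4, 0). Count: 4.

4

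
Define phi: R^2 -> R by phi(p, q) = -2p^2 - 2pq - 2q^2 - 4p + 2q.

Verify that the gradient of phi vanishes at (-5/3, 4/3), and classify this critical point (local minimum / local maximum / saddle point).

∇phi = (-4p - 2q - 4, -2p - 4q + 2); substituting (-5/3, 4/3) gives ∇phi = (0, 0), so (-5/3, 4/3) is indeed a critical point.
The Hessian of phi is constant: H = [[-4, -2], [-2, -4]].
det(H) = (-4)·(-4) − (-2)² = 12.
det(H) > 0 and tr(H) = -8 < 0, so H is negative definite and the point is a local maximum.

local maximum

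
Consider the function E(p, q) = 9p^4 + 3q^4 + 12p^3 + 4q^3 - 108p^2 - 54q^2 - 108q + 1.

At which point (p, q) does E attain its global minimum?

E(p,q) separates as A(p) + B(q) + 1, so its minimum is min A + min B + 1.
A'(p) = 36p(p - 2)(p + 3) vanishes at p ∈ {-3, 0, 2}; B'(q) = 12(q - 3)(q + 1)(q + 3) vanishes at q ∈ {-3, -1, 3}.
Local minima of A (where A''>0): A(-3)=-567, A(2)=-192. Local minima of B: B(-3)=-27, B(3)=-459.
So the global minimum of E is A(-3) + B(3) + 1 = -567 − 459 + 1 = -1025, attained at (-3, 3).

(-3, 3)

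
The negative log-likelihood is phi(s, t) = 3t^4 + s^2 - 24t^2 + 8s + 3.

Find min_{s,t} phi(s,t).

phi(s,t) separates as P(s) + Q(t) + 3, so its minimum is min P + min Q + 3.
P'(s) = 2s + 8 vanishes at s ∈ {-4}; Q'(t) = 12t(t - 2)(t + 2) vanishes at t ∈ {-2, 0, 2}.
Local minima of P (where P''>0): P(-4)=-16. Local minima of Q: Q(-2)=-48, Q(2)=-48.
So the global minimum of phi is P(-4) + Q(-2) + 3 = -16 − 48 + 3 = -61, attained at (-4, -2).

-61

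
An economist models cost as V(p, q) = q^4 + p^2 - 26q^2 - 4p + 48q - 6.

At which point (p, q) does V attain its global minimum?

(2, -4)

V(p,q) separates as A(p) + B(q) − 6, so its minimum is min A + min B − 6.
A'(p) = 2p - 4 vanishes at p ∈ {2}; B'(q) = 4(q - 3)(q - 1)(q + 4) vanishes at q ∈ {-4, 1, 3}.
Local minima of A (where A''>0): A(2)=-4. Local minima of B: B(-4)=-352, B(3)=-9.
So the global minimum of V is A(2) + B(-4) − 6 = -4 − 352 − 6 = -362, attained at (2, -4).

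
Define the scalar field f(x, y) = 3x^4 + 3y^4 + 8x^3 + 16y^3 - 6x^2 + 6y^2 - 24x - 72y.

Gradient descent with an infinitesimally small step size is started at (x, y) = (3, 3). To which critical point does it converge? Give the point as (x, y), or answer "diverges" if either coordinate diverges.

(1, 1)

f is separable, so gradient descent decouples: x follows -∂f/∂x, y follows -∂f/∂y.
∂f/∂x = 12(x - 1)(x + 1)(x + 2); at x=3 this is 480, so x decreases.
∂f/∂y = 12(y - 1)(y + 2)(y + 3); at y=3 this is 720, so y decreases.
x converges to its nearest critical value 1 (a local min of the x-part); y converges to 1. The iterate converges to (1, 1).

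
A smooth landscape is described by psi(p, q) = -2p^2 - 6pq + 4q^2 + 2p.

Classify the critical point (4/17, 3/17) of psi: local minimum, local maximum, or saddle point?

The Hessian of psi is constant: H = [[-4, -6], [-6, 8]].
det(H) = (-4)·8 − (-6)² = -68.
Since det(H) < 0, H is indefinite and the critical point is a saddle point.

saddle point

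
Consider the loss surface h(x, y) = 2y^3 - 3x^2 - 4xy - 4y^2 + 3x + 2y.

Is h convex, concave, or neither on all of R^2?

neither

The term 2y^3 is cubic, so the Hessian is not constant.
∂²h/∂y² = 12y - 8, which takes both signs as y varies (negative for sufficiently negative y). A diagonal entry of the Hessian changing sign means the Hessian is neither positive- nor negative-semidefinite on all of R^2.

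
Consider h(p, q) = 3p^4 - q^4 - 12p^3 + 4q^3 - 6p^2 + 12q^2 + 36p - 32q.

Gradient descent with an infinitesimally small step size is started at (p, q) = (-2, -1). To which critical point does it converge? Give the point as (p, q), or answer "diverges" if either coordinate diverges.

(-1, 1)

h is separable, so gradient descent decouples: p follows -∂h/∂p, q follows -∂h/∂q.
∂h/∂p = 12(p - 3)(p - 1)(p + 1); at p=-2 this is -180, so p increases.
∂h/∂q = -4(q - 4)(q - 1)(q + 2); at q=-1 this is -40, so q increases.
p converges to its nearest critical value -1 (a local min of the p-part); q converges to 1. The iterate converges to (-1, 1).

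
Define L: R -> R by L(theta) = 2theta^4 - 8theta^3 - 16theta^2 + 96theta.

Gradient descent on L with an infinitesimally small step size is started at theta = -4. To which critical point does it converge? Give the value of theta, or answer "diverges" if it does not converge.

-2

L'(theta) = 8(theta - 3)(theta - 2)(theta + 2), so L'(-4) = -672.
Gradient descent moves in the -L' direction, i.e. theta is increasing.
The nearest critical point in that direction is theta = -2, where L'' = 160 > 0 (a local minimum). The iterate converges there.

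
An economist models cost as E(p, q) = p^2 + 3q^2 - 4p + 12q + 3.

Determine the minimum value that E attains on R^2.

E(p,q) separates as A(p) + B(q) + 3, so its minimum is min A + min B + 3.
A'(p) = 2p - 4 vanishes at p ∈ {2}; B'(q) = 6q + 12 vanishes at q ∈ {-2}.
Local minima of A (where A''>0): A(2)=-4. Local minima of B: B(-2)=-12.
So the global minimum of E is A(2) + B(-2) + 3 = -4 − 12 + 3 = -13, attained at (2, -2).

-13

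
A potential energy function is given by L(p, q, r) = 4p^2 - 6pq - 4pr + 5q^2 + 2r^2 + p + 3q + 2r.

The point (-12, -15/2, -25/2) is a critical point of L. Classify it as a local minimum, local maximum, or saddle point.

The Hessian is constant: H = [[8, -6, -4], [-6, 10, 0], [-4, 0, 4]].
Leading principal minors: Δ₁ = 8, Δ₂ = 44, Δ₃ = 16.
All leading minors are positive, so H is positive definite: a local minimum.

local minimum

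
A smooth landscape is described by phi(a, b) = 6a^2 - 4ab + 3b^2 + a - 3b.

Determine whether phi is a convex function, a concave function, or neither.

phi is quadratic, so its Hessian is the constant matrix H = [[12, -4], [-4, 6]].
det(H) = 56, tr(H) = 18.
det(H) > 0 and tr(H) > 0, so H is positive definite everywhere: convex.

convex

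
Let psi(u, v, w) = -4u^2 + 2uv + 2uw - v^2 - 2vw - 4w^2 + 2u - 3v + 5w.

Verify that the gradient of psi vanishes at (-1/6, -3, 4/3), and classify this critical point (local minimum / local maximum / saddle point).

∇psi = (-8u + 2v + 2w + 2, 2u - 2v - 2w - 3, 2u - 2v - 8w + 5); substituting (-1/6, -3, 4/3) gives ∇psi = (0, 0, 0), so (-1/6, -3, 4/3) is indeed a critical point.
The Hessian is constant: H = [[-8, 2, 2], [2, -2, -2], [2, -2, -8]].
Leading principal minors: Δ₁ = -8, Δ₂ = 12, Δ₃ = -72.
The minors alternate sign starting negative (−, +, −), so H is negative definite: a local maximum.

local maximum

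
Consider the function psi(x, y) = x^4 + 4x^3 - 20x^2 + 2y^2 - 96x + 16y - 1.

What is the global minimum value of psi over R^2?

psi(x,y) separates as P(x) + Q(y) − 1, so its minimum is min P + min Q − 1.
P'(x) = 4(x - 3)(x + 2)(x + 4) vanishes at x ∈ {-4, -2, 3}; Q'(y) = 4y + 16 vanishes at y ∈ {-4}.
Local minima of P (where P''>0): P(-4)=64, P(3)=-279. Local minima of Q: Q(-4)=-32.
So the global minimum of psi is P(3) + Q(-4) − 1 = -279 − 32 − 1 = -312, attained at (3, -4).

-312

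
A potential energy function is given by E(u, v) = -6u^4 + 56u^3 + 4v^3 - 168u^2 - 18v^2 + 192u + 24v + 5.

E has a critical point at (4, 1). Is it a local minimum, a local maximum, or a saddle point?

The mixed partial ∂²E/∂u∂v is 0, so the Hessian at any point is diag(E_uu, E_vv) = diag(24(-3u^2 + 14u - 14), 12(2v - 3)).
At (4, 1): H = diag(-144, -12).
Both eigenvalues are negative, so H is negative definite: a local maximum.

local maximum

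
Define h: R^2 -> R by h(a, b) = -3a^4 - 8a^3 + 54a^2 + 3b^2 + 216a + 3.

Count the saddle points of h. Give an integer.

h separates as a function of a plus a function of b, so ∇h=0 decouples.
∂h/∂a = -12(a - 3)(a + 2)(a + 3) = 0 at a ∈ {-3, -2, 3}; ∂h/∂b = 6b = 0 at b ∈ {0}.
The Hessian is diagonal: diag(h_aa, h_bb). Second derivatives: h_aa(-3)=-72, h_aa(-2)=60, h_aa(3)=-360; h_bb(0)=6.
Saddle points occur where the two diagonal entries have opposite signs: (-3, 0), (3, 0). Count: 2.

2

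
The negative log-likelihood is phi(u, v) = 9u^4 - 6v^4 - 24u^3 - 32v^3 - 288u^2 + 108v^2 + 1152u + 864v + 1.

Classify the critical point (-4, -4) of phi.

The mixed partial ∂²phi/∂u∂v is 0, so the Hessian at any point is diag(phi_uu, phi_vv) = diag(36(3u^2 - 4u - 16), 24(-3v^2 - 8v + 9)).
At (-4, -4): H = diag(1728, -168).
The eigenvalues have opposite signs, so H is indefinite: a saddle point.

saddle point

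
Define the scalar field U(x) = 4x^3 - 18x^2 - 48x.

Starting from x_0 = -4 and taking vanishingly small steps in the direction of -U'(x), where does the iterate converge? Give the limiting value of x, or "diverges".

U'(x) = 12(x - 4)(x + 1), so U'(-4) = 288.
Gradient descent moves in the -U' direction, i.e. x is decreasing.
There is no critical point below x=-4, and U' keeps the same sign, so the iterate runs off to −∞.

diverges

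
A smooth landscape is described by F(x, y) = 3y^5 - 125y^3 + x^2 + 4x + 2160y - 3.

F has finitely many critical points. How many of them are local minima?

2

F separates as a function of x plus a function of y, so ∇F=0 decouples.
∂F/∂x = 2(x + 2) = 0 at x ∈ {-2}; ∂F/∂y = 15(y - 4)(y - 3)(y + 3)(y + 4) = 0 at y ∈ {-4, -3, 3, 4}.
The Hessian is diagonal: diag(F_xx, F_yy). Second derivatives: F_xx(-2)=2; F_yy(-4)=-840, F_yy(-3)=630, F_yy(3)=-630, F_yy(4)=840.
Local minima occur where both diagonal entries positive: (-2, -3), (-2, 4). Count: 2.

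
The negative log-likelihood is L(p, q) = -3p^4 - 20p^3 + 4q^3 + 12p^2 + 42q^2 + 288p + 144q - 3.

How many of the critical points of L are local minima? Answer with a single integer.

L separates as a function of p plus a function of q, so ∇L=0 decouples.
∂L/∂p = -12(p - 2)(p + 3)(p + 4) = 0 at p ∈ {-4, -3, 2}; ∂L/∂q = 12(q + 3)(q + 4) = 0 at q ∈ {-4, -3}.
The Hessian is diagonal: diag(L_pp, L_qq). Second derivatives: L_pp(-4)=-72, L_pp(-3)=60, L_pp(2)=-360; L_qq(-4)=-12, L_qq(-3)=12.
Local minima occur where both diagonal entries positive: (-3, -3). Count: 1.

1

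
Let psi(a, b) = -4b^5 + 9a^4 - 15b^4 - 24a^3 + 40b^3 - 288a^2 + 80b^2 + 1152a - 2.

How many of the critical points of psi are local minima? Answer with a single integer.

4

psi separates as a function of a plus a function of b, so ∇psi=0 decouples.
∂psi/∂a = 36(a - 4)(a - 2)(a + 4) = 0 at a ∈ {-4, 2, 4}; ∂psi/∂b = -20b(b - 2)(b + 1)(b + 4) = 0 at b ∈ {-4, -1, 0, 2}.
The Hessian is diagonal: diag(psi_aa, psi_bb). Second derivatives: psi_aa(-4)=1728, psi_aa(2)=-432, psi_aa(4)=576; psi_bb(-4)=1440, psi_bb(-1)=-180, psi_bb(0)=160, psi_bb(2)=-720.
Local minima occur where both diagonal entries positive: (-4, -4), (-4, 0), (4, -4), (4, 0). Count: 4.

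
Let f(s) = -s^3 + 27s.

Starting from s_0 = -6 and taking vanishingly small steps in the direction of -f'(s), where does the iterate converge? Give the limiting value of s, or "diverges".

-3

f'(s) = -3(s - 3)(s + 3), so f'(-6) = -81.
Gradient descent moves in the -f' direction, i.e. s is increasing.
The nearest critical point in that direction is s = -3, where f'' = 18 > 0 (a local minimum). The iterate converges there.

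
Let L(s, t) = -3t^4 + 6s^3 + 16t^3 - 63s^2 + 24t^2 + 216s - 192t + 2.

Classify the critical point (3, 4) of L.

The mixed partial ∂²L/∂s∂t is 0, so the Hessian at any point is diag(L_ss, L_tt) = diag(18(2s - 7), 12(-3t^2 + 8t + 4)).
At (3, 4): H = diag(-18, -144).
Both eigenvalues are negative, so H is negative definite: a local maximum.

local maximum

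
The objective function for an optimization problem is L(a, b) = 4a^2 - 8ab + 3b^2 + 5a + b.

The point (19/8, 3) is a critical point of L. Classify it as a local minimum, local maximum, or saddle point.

saddle point

The Hessian of L is constant: H = [[8, -8], [-8, 6]].
det(H) = 8·6 − (-8)² = -16.
Since det(H) < 0, H is indefinite and the critical point is a saddle point.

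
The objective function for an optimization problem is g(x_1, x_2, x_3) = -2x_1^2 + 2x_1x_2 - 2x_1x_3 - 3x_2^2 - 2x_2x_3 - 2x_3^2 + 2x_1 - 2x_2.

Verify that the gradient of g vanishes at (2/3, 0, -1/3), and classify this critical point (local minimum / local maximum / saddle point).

local maximum

∇g = (-4x_1 + 2x_2 - 2x_3 + 2, 2x_1 - 6x_2 - 2x_3 - 2, -2x_1 - 2x_2 - 4x_3); substituting (2/3, 0, -1/3) gives ∇g = (0, 0, 0), so (2/3, 0, -1/3) is indeed a critical point.
The Hessian is constant: H = [[-4, 2, -2], [2, -6, -2], [-2, -2, -4]].
Leading principal minors: Δ₁ = -4, Δ₂ = 20, Δ₃ = -24.
The minors alternate sign starting negative (−, +, −), so H is negative definite: a local maximum.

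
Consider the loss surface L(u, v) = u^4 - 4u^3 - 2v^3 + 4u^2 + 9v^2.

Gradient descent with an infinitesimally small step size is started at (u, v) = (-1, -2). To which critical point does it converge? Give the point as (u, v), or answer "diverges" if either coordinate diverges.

L is separable, so gradient descent decouples: u follows -∂L/∂u, v follows -∂L/∂v.
∂L/∂u = 4u(u - 2)(u - 1); at u=-1 this is -24, so u increases.
∂L/∂v = -6v(v - 3); at v=-2 this is -60, so v increases.
u converges to its nearest critical value 0 (a local min of the u-part); v converges to 0. The iterate converges to (0, 0).

(0, 0)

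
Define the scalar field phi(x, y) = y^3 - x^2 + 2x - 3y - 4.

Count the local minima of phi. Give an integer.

phi separates as a function of x plus a function of y, so ∇phi=0 decouples.
∂phi/∂x = -2(x - 1) = 0 at x ∈ {1}; ∂phi/∂y = 3(y - 1)(y + 1) = 0 at y ∈ {-1, 1}.
The Hessian is diagonal: diag(phi_xx, phi_yy). Second derivatives: phi_xx(1)=-2; phi_yy(-1)=-6, phi_yy(1)=6.
Local minima occur where both diagonal entries positive: none. Count: 0.

0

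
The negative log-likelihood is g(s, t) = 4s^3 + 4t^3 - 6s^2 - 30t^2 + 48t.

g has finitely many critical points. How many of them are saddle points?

2

g separates as a function of s plus a function of t, so ∇g=0 decouples.
∂g/∂s = 12s(s - 1) = 0 at s ∈ {0, 1}; ∂g/∂t = 12(t - 4)(t - 1) = 0 at t ∈ {1, 4}.
The Hessian is diagonal: diag(g_ss, g_tt). Second derivatives: g_ss(0)=-12, g_ss(1)=12; g_tt(1)=-36, g_tt(4)=36.
Saddle points occur where the two diagonal entries have opposite signs: (0, 4), (1, 1). Count: 2.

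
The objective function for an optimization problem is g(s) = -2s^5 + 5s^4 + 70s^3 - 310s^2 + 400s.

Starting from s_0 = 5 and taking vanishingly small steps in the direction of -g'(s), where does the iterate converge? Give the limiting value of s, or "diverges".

diverges

g'(s) = -10(s - 4)(s - 2)(s - 1)(s + 5), so g'(5) = -1200.
Gradient descent moves in the -g' direction, i.e. s is increasing.
There is no critical point above s=5, and g' keeps the same sign, so the iterate runs off to +∞.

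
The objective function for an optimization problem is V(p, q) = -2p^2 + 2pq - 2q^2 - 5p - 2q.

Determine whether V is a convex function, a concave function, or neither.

V is quadratic, so its Hessian is the constant matrix H = [[-4, 2], [2, -4]].
det(H) = 12, tr(H) = -8.
det(H) > 0 and tr(H) < 0, so H is negative definite everywhere: concave.

concave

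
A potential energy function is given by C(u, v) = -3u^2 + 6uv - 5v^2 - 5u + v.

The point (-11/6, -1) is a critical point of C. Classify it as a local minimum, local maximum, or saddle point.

local maximum

The Hessian of C is constant: H = [[-6, 6], [6, -10]].
det(H) = (-6)·(-10) − 6² = 24.
det(H) > 0 and tr(H) = -16 < 0, so H is negative definite and the point is a local maximum.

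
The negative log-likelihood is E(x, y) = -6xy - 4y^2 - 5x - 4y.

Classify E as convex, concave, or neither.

E is quadratic, so its Hessian is the constant matrix H = [[0, -6], [-6, -8]].
det(H) = -36, tr(H) = -8.
det(H) < 0, so H is indefinite: neither convex nor concave.

neither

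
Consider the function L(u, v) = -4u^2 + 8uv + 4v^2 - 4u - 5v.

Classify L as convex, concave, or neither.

neither

L is quadratic, so its Hessian is the constant matrix H = [[-8, 8], [8, 8]].
det(H) = -128, tr(H) = 0.
det(H) < 0, so H is indefinite: neither convex nor concave.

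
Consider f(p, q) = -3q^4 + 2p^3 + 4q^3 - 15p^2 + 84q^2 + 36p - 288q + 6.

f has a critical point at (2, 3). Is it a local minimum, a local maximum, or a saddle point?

local maximum

The mixed partial ∂²f/∂p∂q is 0, so the Hessian at any point is diag(f_pp, f_qq) = diag(6(2p - 5), 12(-3q^2 + 2q + 14)).
At (2, 3): H = diag(-6, -84).
Both eigenvalues are negative, so H is negative definite: a local maximum.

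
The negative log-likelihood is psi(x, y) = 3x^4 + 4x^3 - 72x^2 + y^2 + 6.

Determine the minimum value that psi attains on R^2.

-634

psi(x,y) separates as P(x) + Q(y) + 6, so its minimum is min P + min Q + 6.
P'(x) = 12x(x - 3)(x + 4) vanishes at x ∈ {-4, 0, 3}; Q'(y) = 2y vanishes at y ∈ {0}.
Local minima of P (where P''>0): P(-4)=-640, P(3)=-297. Local minima of Q: Q(0)=0.
So the global minimum of psi is P(-4) + Q(0) + 6 = -640 + 0 + 6 = -634, attained at (-4, 0).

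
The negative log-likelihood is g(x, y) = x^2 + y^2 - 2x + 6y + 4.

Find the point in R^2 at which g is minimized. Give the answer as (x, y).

(1, -3)

g(x,y) separates as P(x) + Q(y) + 4, so its minimum is min P + min Q + 4.
P'(x) = 2x - 2 vanishes at x ∈ {1}; Q'(y) = 2y + 6 vanishes at y ∈ {-3}.
Local minima of P (where P''>0): P(1)=-1. Local minima of Q: Q(-3)=-9.
So the global minimum of g is P(1) + Q(-3) + 4 = -1 − 9 + 4 = -6, attained at (1, -3).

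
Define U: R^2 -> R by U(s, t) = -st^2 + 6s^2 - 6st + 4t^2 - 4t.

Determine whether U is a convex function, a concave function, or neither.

The term -st^2 is cubic, so the Hessian is not constant.
∂²U/∂t² = -2s + 8, which takes both signs as s varies (negative for sufficiently large s). A diagonal entry of the Hessian changing sign means the Hessian is neither positive- nor negative-semidefinite on all of R^2.

neither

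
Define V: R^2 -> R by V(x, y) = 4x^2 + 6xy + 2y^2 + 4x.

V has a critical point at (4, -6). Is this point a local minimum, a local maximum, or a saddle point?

saddle point

The Hessian of V is constant: H = [[8, 6], [6, 4]].
det(H) = 8·4 − 6² = -4.
Since det(H) < 0, H is indefinite and the critical point is a saddle point.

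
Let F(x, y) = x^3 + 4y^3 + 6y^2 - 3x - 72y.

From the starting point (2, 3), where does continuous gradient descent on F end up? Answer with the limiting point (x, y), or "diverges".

F is separable, so gradient descent decouples: x follows -∂F/∂x, y follows -∂F/∂y.
∂F/∂x = 3(x - 1)(x + 1); at x=2 this is 9, so x decreases.
∂F/∂y = 12(y - 2)(y + 3); at y=3 this is 72, so y decreases.
x converges to its nearest critical value 1 (a local min of the x-part); y converges to 2. The iterate converges to (1, 2).

(1, 2)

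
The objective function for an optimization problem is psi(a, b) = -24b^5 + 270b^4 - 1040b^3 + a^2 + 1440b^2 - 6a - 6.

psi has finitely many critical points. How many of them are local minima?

psi separates as a function of a plus a function of b, so ∇psi=0 decouples.
∂psi/∂a = 2(a - 3) = 0 at a ∈ {3}; ∂psi/∂b = -120b(b - 4)(b - 3)(b - 2) = 0 at b ∈ {0, 2, 3, 4}.
The Hessian is diagonal: diag(psi_aa, psi_bb). Second derivatives: psi_aa(3)=2; psi_bb(0)=2880, psi_bb(2)=-480, psi_bb(3)=360, psi_bb(4)=-960.
Local minima occur where both diagonal entries positive: (3, 0), (3, 3). Count: 2.

2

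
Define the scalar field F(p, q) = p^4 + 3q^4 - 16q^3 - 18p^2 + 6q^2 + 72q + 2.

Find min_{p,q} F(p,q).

F(p,q) separates as A(p) + B(q) + 2, so its minimum is min A + min B + 2.
A'(p) = 4p(p - 3)(p + 3) vanishes at p ∈ {-3, 0, 3}; B'(q) = 12(q - 3)(q - 2)(q + 1) vanishes at q ∈ {-1, 2, 3}.
Local minima of A (where A''>0): A(-3)=-81, A(3)=-81. Local minima of B: B(-1)=-47, B(3)=81.
So the global minimum of F is A(-3) + B(-1) + 2 = -81 − 47 + 2 = -126, attained at (-3, -1).

-126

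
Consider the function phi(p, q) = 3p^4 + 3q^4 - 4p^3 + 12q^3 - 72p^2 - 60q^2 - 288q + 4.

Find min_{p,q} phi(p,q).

phi(p,q) separates as A(p) + B(q) + 4, so its minimum is min A + min B + 4.
A'(p) = 12p(p - 4)(p + 3) vanishes at p ∈ {-3, 0, 4}; B'(q) = 12(q - 3)(q + 2)(q + 4) vanishes at q ∈ {-4, -2, 3}.
Local minima of A (where A''>0): A(-3)=-297, A(4)=-640. Local minima of B: B(-4)=192, B(3)=-837.
So the global minimum of phi is A(4) + B(3) + 4 = -640 − 837 + 4 = -1473, attained at (4, 3).

-1473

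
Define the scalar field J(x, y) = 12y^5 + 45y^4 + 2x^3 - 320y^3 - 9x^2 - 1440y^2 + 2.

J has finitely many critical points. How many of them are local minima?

J separates as a function of x plus a function of y, so ∇J=0 decouples.
∂J/∂x = 6x(x - 3) = 0 at x ∈ {0, 3}; ∂J/∂y = 60y(y - 4)(y + 3)(y + 4) = 0 at y ∈ {-4, -3, 0, 4}.
The Hessian is diagonal: diag(J_xx, J_yy). Second derivatives: J_xx(0)=-18, J_xx(3)=18; J_yy(-4)=-1920, J_yy(-3)=1260, J_yy(0)=-2880, J_yy(4)=13440.
Local minima occur where both diagonal entries positive: (3, -3), (3, 4). Count: 2.

2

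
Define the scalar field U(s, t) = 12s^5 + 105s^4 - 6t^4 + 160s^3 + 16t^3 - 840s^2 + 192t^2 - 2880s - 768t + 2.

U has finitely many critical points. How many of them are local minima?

U separates as a function of s plus a function of t, so ∇U=0 decouples.
∂U/∂s = 60(s - 2)(s + 2)(s + 3)(s + 4) = 0 at s ∈ {-4, -3, -2, 2}; ∂U/∂t = -24(t - 4)(t - 2)(t + 4) = 0 at t ∈ {-4, 2, 4}.
The Hessian is diagonal: diag(U_ss, U_tt). Second derivatives: U_ss(-4)=-720, U_ss(-3)=300, U_ss(-2)=-480, U_ss(2)=7200; U_tt(-4)=-1152, U_tt(2)=288, U_tt(4)=-384.
Local minima occur where both diagonal entries positive: (-3, 2), (2, 2). Count: 2.

2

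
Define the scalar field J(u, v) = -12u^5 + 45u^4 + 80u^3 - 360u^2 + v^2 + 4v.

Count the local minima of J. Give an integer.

J separates as a function of u plus a function of v, so ∇J=0 decouples.
∂J/∂u = -60u(u - 3)(u - 2)(u + 2) = 0 at u ∈ {-2, 0, 2, 3}; ∂J/∂v = 2(v + 2) = 0 at v ∈ {-2}.
The Hessian is diagonal: diag(J_uu, J_vv). Second derivatives: J_uu(-2)=2400, J_uu(0)=-720, J_uu(2)=480, J_uu(3)=-900; J_vv(-2)=2.
Local minima occur where both diagonal entries positive: (-2, -2), (2, -2). Count: 2.

2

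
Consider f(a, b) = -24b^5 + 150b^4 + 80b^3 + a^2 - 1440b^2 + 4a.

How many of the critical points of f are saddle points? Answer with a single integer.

2

f separates as a function of a plus a function of b, so ∇f=0 decouples.
∂f/∂a = 2(a + 2) = 0 at a ∈ {-2}; ∂f/∂b = -120b(b - 4)(b - 3)(b + 2) = 0 at b ∈ {-2, 0, 3, 4}.
The Hessian is diagonal: diag(f_aa, f_bb). Second derivatives: f_aa(-2)=2; f_bb(-2)=7200, f_bb(0)=-2880, f_bb(3)=1800, f_bb(4)=-2880.
Saddle points occur where the two diagonal entries have opposite signs: (-2, 0), (-2, 4). Count: 2.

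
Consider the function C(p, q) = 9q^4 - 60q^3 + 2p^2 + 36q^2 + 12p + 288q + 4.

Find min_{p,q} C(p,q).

C(p,q) separates as A(p) + B(q) + 4, so its minimum is min A + min B + 4.
A'(p) = 4p + 12 vanishes at p ∈ {-3}; B'(q) = 36(q - 4)(q - 2)(q + 1) vanishes at q ∈ {-1, 2, 4}.
Local minima of A (where A''>0): A(-3)=-18. Local minima of B: B(-1)=-183, B(4)=192.
So the global minimum of C is A(-3) + B(-1) + 4 = -18 − 183 + 4 = -197, attained at (-3, -1).

-197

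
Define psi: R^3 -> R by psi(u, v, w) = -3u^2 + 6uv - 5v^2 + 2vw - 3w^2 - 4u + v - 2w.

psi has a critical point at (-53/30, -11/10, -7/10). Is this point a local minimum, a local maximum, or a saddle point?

local maximum

The Hessian is constant: H = [[-6, 6, 0], [6, -10, 2], [0, 2, -6]].
Leading principal minors: Δ₁ = -6, Δ₂ = 24, Δ₃ = -120.
The minors alternate sign starting negative (−, +, −), so H is negative definite: a local maximum.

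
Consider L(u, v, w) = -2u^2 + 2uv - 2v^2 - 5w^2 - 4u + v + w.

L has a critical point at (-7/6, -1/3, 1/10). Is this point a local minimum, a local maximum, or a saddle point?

The Hessian is constant: H = [[-4, 2, 0], [2, -4, 0], [0, 0, -10]].
Leading principal minors: Δ₁ = -4, Δ₂ = 12, Δ₃ = -120.
The minors alternate sign starting negative (−, +, −), so H is negative definite: a local maximum.

local maximum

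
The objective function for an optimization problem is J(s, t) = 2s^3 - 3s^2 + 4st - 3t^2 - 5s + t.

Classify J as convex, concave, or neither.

The term 2s^3 is cubic, so the Hessian is not constant.
∂²J/∂s² = 12s - 6, which takes both signs as s varies (negative for sufficiently negative s). A diagonal entry of the Hessian changing sign means the Hessian is neither positive- nor negative-semidefinite on all of R^2.

neither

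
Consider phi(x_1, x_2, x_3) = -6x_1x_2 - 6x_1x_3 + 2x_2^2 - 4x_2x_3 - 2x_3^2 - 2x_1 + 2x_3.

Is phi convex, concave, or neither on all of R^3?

neither

phi is quadratic, so its Hessian is the constant matrix H = [[0, -6, -6], [-6, 4, -4], [-6, -4, -4]].
Leading principal minors: 0, -36, -288.
Neither pattern holds ⇒ H is indefinite ⇒ neither convex nor concave.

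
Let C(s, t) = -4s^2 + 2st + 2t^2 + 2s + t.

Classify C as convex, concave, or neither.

C is quadratic, so its Hessian is the constant matrix H = [[-8, 2], [2, 4]].
det(H) = -36, tr(H) = -4.
det(H) < 0, so H is indefinite: neither convex nor concave.

neither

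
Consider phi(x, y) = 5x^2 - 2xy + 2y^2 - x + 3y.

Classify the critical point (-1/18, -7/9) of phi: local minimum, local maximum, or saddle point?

The Hessian of phi is constant: H = [[10, -2], [-2, 4]].
det(H) = 10·4 − (-2)² = 36.
det(H) > 0 and tr(H) = 14 > 0, so H is positive definite and the point is a local minimum.

local minimum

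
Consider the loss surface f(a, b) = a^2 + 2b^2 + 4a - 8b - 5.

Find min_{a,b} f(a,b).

-17

f(a,b) separates as P(a) + Q(b) − 5, so its minimum is min P + min Q − 5.
P'(a) = 2a + 4 vanishes at a ∈ {-2}; Q'(b) = 4b - 8 vanishes at b ∈ {2}.
Local minima of P (where P''>0): P(-2)=-4. Local minima of Q: Q(2)=-8.
So the global minimum of f is P(-2) + Q(2) − 5 = -4 − 8 − 5 = -17, attained at (-2, 2).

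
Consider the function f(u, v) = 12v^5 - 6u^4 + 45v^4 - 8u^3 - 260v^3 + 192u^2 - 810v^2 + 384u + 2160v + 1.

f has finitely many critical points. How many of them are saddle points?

f separates as a function of u plus a function of v, so ∇f=0 decouples.
∂f/∂u = -24(u - 4)(u + 1)(u + 4) = 0 at u ∈ {-4, -1, 4}; ∂f/∂v = 60(v - 3)(v - 1)(v + 3)(v + 4) = 0 at v ∈ {-4, -3, 1, 3}.
The Hessian is diagonal: diag(f_uu, f_vv). Second derivatives: f_uu(-4)=-576, f_uu(-1)=360, f_uu(4)=-960; f_vv(-4)=-2100, f_vv(-3)=1440, f_vv(1)=-2400, f_vv(3)=5040.
Saddle points occur where the two diagonal entries have opposite signs: (-4, -3), (-4, 3), (-1, -4), (-1, 1), (4, -3), (4, 3). Count: 6.

6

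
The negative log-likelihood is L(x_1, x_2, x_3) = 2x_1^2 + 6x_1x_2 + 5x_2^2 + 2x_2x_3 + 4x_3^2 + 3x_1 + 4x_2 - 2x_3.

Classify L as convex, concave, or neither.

L is quadratic, so its Hessian is the constant matrix H = [[4, 6, 0], [6, 10, 2], [0, 2, 8]].
Leading principal minors: 4, 4, 16.
All positive ⇒ H ≻ 0 ⇒ convex.

convex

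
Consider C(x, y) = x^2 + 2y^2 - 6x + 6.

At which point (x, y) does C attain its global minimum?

C(x,y) separates as P(x) + Q(y) + 6, so its minimum is min P + min Q + 6.
P'(x) = 2x - 6 vanishes at x ∈ {3}; Q'(y) = 4y vanishes at y ∈ {0}.
Local minima of P (where P''>0): P(3)=-9. Local minima of Q: Q(0)=0.
So the global minimum of C is P(3) + Q(0) + 6 = -9 + 0 + 6 = -3, attained at (3, 0).

(3, 0)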